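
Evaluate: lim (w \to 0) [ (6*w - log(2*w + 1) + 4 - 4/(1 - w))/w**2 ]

Substitution gives 0/0 (the numerator vanishes to order 2).
Expand each term to order w^2: the coefficient of w^2 in −ln(1 + 2w) is 2 and in -4·1/(1 - w) is -4.
Lower-order terms cancel with the polynomial part, so the numerator is (-2)·w^2 + o(w^2), and the limit is (-2)/(1) = -2.

-2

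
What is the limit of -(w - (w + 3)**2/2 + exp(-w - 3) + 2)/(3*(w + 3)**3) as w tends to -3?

Direct substitution gives 0/0.
Apply L'Hôpital: lim (-w - e^(-w - 3) - 2)/(-9*(w + 3)^2), still 0/0.
Apply L'Hôpital: lim (e^(-w - 3) - 1)/(-18*w - 54), still 0/0.
After 3 applications of L'Hôpital's rule the quotient is (-e^(-w - 3))/(-18); substituting w = -3 gives 1/18.

1/18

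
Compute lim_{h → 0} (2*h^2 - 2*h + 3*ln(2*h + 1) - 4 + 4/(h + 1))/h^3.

Substitution gives 0/0; apply L'Hôpital's rule 3 times.
After differentiating numerator and denominator 3 times the quotient is (48/(2*h + 1)^3 - 24/(h + 1)^4)/(6); at h = 0 this is 4.

4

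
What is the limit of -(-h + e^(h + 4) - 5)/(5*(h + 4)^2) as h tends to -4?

-1/10

Direct substitution gives 0/0.
Apply L'Hôpital: lim (e^(h + 4) - 1)/(-10*h - 40), still 0/0.
After 2 applications of L'Hôpital's rule the quotient is (e^(h + 4))/(-10); substituting h = -4 gives -1/10.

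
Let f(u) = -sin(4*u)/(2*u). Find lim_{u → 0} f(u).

Substitution gives 0/0.
Write it as (4/(-2))·sin(4u)/(4u); since sin(θ)/θ → 1, the limit is -2.

-2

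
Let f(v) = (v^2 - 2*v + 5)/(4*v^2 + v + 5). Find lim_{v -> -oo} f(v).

Numerator and denominator both have degree 2.
Dividing every term by v^2, all lower-order terms vanish and the limit is the ratio of leading coefficients, 1/(4) = 1/4.

1/4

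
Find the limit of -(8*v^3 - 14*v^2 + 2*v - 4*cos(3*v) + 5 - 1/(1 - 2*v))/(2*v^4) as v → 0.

59/4

Substitution gives 0/0; apply L'Hôpital's rule 4 times.
After differentiating numerator and denominator 4 times the quotient is (-324*cos(3*v) + 384/(2*v - 1)^5)/(-48); at v = 0 this is 59/4.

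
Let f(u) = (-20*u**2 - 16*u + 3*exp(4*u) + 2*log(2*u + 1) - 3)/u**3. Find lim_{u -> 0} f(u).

Substitution gives 0/0; apply L'Hôpital's rule 3 times.
After differentiating numerator and denominator 3 times the quotient is (192*e^(4*u) + 32/(2*u + 1)^3)/(6); at u = 0 this is 112/3.

112/3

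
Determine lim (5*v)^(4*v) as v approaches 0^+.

Base → 0⁺ and exponent → 0⁺: a 0^0 form.
Take logs: 4v·ln(5v). This is 0·(−∞); rewriting as ln(5v)/(1/(4v)) and applying L'Hôpital gives 0.
Hence the limit is e^0 = 1.

1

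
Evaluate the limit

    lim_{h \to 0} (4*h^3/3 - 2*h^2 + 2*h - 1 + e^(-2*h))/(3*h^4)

2/9

Direct substitution gives 0/0.
Apply L'Hôpital: lim (4*h^2 - 4*h + 2 - 2*e^(-2*h))/(12*h^3), still 0/0.
Apply L'Hôpital: lim (8*h - 4 + 4*e^(-2*h))/(36*h^2), still 0/0.
Apply L'Hôpital: lim (8 - 8*e^(-2*h))/(72*h), still 0/0.
After 4 applications of L'Hôpital's rule the quotient is (16*e^(-2*h))/(72); substituting h = 0 gives 2/9.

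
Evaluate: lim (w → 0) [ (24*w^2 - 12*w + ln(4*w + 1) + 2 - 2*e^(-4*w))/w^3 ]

Substitution gives 0/0; apply L'Hôpital's rule 3 times.
After differentiating numerator and denominator 3 times the quotient is (128*e^(-4*w) + 128/(4*w + 1)^3)/(6); at w = 0 this is 128/3.

128/3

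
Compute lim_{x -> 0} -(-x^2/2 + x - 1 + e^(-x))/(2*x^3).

Direct substitution gives 0/0.
Apply L'Hôpital: lim (-x + 1 - e^(-x))/(-6*x^2), still 0/0.
Apply L'Hôpital: lim (-1 + e^(-x))/(-12*x), still 0/0.
After 3 applications of L'Hôpital's rule the quotient is (-e^(-x))/(-12); substituting x = 0 gives 1/12.

1/12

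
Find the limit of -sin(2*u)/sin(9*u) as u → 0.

Substitution gives 0/0.
Divide numerator and denominator by u: sin(2u)/u → 2 and sin(9u)/u → 9, so the limit is -1·2/9 = -2/9.

-2/9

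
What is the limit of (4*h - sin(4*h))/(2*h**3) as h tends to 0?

Direct substitution gives 0/0.
Apply L'Hôpital: lim (4 - 4*cos(4*h))/(6*h^2), still 0/0.
Apply L'Hôpital: lim (16*sin(4*h))/(12*h), still 0/0.
After 3 applications of L'Hôpital's rule the quotient is (64*cos(4*h))/(12); substituting h = 0 gives 16/3.

16/3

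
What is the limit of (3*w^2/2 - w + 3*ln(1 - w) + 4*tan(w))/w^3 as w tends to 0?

Substitution gives 0/0; apply L'Hôpital's rule 3 times.
After differentiating numerator and denominator 3 times the quotient is (24*tan(w)^2/cos(w)^2 + 8/cos(w)^2 + 6/(w - 1)^3)/(6); at w = 0 this is 1/3.

1/3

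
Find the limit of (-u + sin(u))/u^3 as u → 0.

-1/6

Direct substitution gives 0/0.
Apply L'Hôpital: lim (cos(u) - 1)/(3*u^2), still 0/0.
Apply L'Hôpital: lim (-sin(u))/(6*u), still 0/0.
After 3 applications of L'Hôpital's rule the quotient is (-cos(u))/(6); substituting u = 0 gives -1/6.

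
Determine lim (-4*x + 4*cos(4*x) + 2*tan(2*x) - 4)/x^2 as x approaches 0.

-32

Substitution gives 0/0; apply L'Hôpital's rule 2 times.
After differentiating numerator and denominator 2 times the quotient is (-64*cos(4*x) + 16*tan(2*x)^3 + 16*tan(2*x))/(2); at x = 0 this is -32.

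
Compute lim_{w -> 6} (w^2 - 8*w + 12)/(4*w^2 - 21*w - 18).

4/27

Direct substitution gives 0/0, so factor. Both numerator and denominator have (w - 6) as a factor.
After cancelling, the expression reduces to (w - 2)/(4*w + 3).
Substituting w = 6 gives 4/27.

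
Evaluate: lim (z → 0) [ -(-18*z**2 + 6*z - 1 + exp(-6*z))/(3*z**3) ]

Direct substitution gives 0/0.
Apply L'Hôpital: lim (-36*z + 6 - 6*e^(-6*z))/(-9*z^2), still 0/0.
Apply L'Hôpital: lim (-36 + 36*e^(-6*z))/(-18*z), still 0/0.
After 3 applications of L'Hôpital's rule the quotient is (-216*e^(-6*z))/(-18); substituting z = 0 gives 12.

12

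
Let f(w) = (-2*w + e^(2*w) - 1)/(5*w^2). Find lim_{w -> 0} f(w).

2/5

Direct substitution gives 0/0.
Apply L'Hôpital: lim (2*e^(2*w) - 2)/(10*w), still 0/0.
After 2 applications of L'Hôpital's rule the quotient is (4*e^(2*w))/(10); substituting w = 0 gives 2/5.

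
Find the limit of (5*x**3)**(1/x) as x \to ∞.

Base → ∞ and exponent → 0: an ∞^0 form.
Take logs: (1/x)·ln(5·x^3) = (ln 5 + 3·ln x)/x → 0.
So the limit is e^0 = 1.

1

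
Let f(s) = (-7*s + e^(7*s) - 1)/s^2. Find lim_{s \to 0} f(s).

Direct substitution gives 0/0.
Apply L'Hôpital: lim (7*e^(7*s) - 7)/(2*s), still 0/0.
After 2 applications of L'Hôpital's rule the quotient is (49*e^(7*s))/(2); substituting s = 0 gives 49/2.

49/2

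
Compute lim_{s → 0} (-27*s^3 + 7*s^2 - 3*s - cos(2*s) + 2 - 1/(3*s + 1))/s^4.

-245/3

Substitution gives 0/0 (the numerator vanishes to order 4).
Expand each term to order s^4: the coefficient of s^4 in −1/(1 + 3s) is -81 and in −cos(2s) is -2/3.
Lower-order terms cancel with the polynomial part, so the numerator is (-245/3)·s^4 + o(s^4), and the limit is (-245/3)/(1) = -245/3.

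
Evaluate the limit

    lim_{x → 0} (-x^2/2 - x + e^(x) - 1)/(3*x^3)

1/18

Direct substitution gives 0/0.
Apply L'Hôpital: lim (-x + e^(x) - 1)/(9*x^2), still 0/0.
Apply L'Hôpital: lim (e^(x) - 1)/(18*x), still 0/0.
After 3 applications of L'Hôpital's rule the quotient is (e^(x))/(18); substituting x = 0 gives 1/18.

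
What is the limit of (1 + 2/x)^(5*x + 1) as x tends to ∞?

e^(10)

Write it as [(1 + 2/x)^x]^(5) · (1 + 2/x)^(1). The bracketed term tends to e^(2) and the second factor to 1, so the limit is e^(10).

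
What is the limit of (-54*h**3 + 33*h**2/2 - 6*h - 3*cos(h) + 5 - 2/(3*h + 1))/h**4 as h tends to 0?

Substitution gives 0/0 (the numerator vanishes to order 4).
Expand each term to order h^4: the coefficient of h^4 in -2·1/(1 + 3h) is -162 and in -3·cos(h) is -1/8.
Lower-order terms cancel with the polynomial part, so the numerator is (-1297/8)·h^4 + o(h^4), and the limit is (-1297/8)/(1) = -1297/8.

-1297/8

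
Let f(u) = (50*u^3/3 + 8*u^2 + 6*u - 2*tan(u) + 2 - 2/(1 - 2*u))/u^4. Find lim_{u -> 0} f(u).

-32

Substitution gives 0/0 (the numerator vanishes to order 4).
Expand each term to order u^4: the coefficient of u^4 in -2·1/(1 - 2u) is -32 and in -2·tan(u) is 0.
Lower-order terms cancel with the polynomial part, so the numerator is (-32)·u^4 + o(u^4), and the limit is (-32)/(1) = -32.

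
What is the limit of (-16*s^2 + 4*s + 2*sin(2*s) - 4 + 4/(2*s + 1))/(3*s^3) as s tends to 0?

Substitution gives 0/0 (the numerator vanishes to order 3).
Expand each term to order s^3: the coefficient of s^3 in 2·sin(2s) is -8/3 and in 4·1/(1 + 2s) is -32.
Lower-order terms cancel with the polynomial part, so the numerator is (-104/3)·s^3 + o(s^3), and the limit is (-104/3)/(3) = -104/9.

-104/9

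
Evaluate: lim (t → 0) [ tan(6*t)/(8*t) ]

3/4

Substitution gives 0/0.
Since tan(u)/u → 1 as u → 0, tan(6t)/(6t) → 1 and the limit is 6/8 = 3/4.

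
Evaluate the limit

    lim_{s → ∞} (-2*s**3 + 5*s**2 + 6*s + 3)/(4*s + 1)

The numerator has higher degree (3 > 1); the quotient behaves like (-2/(4))·s^2 for large |s|.
As s → +∞ this diverges to -∞.

-∞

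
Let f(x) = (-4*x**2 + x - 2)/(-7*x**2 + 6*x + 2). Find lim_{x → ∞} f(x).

4/7

Numerator and denominator both have degree 2.
Dividing every term by x^2, all lower-order terms vanish and the limit is the ratio of leading coefficients, -4/(-7) = 4/7.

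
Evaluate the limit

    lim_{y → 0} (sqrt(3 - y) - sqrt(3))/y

-√(3)/6

A 0/0 form; rationalise with √(3 - y) + √3. This collapses the numerator to -y, leaving -1/(√(3 - y) + √3) → -1/(2√3) = -√(3)/6.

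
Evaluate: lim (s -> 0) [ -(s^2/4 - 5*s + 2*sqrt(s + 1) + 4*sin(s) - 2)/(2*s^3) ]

Substitution gives 0/0; apply L'Hôpital's rule 3 times.
After differentiating numerator and denominator 3 times the quotient is (-4*cos(s) + 3/(4*(s + 1)^(5/2)))/(-12); at s = 0 this is 13/48.

13/48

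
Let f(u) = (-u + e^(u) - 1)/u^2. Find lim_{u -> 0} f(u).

Direct substitution gives 0/0.
Apply L'Hôpital: lim (e^(u) - 1)/(2*u), still 0/0.
After 2 applications of L'Hôpital's rule the quotient is (e^(u))/(2); substituting u = 0 gives 1/2.

1/2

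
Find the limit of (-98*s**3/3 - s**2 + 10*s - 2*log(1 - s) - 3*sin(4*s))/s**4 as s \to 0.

1/2

Substitution gives 0/0; apply L'Hôpital's rule 4 times.
After differentiating numerator and denominator 4 times the quotient is (-768*sin(4*s) + 12/(s - 1)^4)/(24); at s = 0 this is 1/2.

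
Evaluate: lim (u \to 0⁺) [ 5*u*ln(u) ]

0

This is a 0·(−∞) form. Rewrite as 5·ln(u) / u^(−1) and apply L'Hôpital:
the derivative quotient is 5·(1/u) / (−1·u^(−2)) = (-5/1)·u^1 → 0.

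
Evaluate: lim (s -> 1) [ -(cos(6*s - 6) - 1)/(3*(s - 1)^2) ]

6

Direct substitution gives 0/0.
Apply L'Hôpital: lim (-6*sin(6*s - 6))/(6 - 6*s), still 0/0.
After 2 applications of L'Hôpital's rule the quotient is (-36*cos(6*s - 6))/(-6); substituting s = 1 gives 6.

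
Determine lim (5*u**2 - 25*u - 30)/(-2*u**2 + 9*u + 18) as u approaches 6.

-7/3

Since u = 6 makes numerator and denominator zero, (u - 6) divides both.
Cancelling it gives (5*u + 5)/(-2*u - 3); now plug in u = 6 to get -7/3.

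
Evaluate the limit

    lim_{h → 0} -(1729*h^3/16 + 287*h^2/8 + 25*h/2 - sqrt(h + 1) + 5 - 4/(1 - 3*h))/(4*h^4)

41467/512

Substitution gives 0/0; apply L'Hôpital's rule 4 times.
After differentiating numerator and denominator 4 times the quotient is (7776/(3*h - 1)^5 + 15/(16*(h + 1)^(7/2)))/(-96); at h = 0 this is 41467/512.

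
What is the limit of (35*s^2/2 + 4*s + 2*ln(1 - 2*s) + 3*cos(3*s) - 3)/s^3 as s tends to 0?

Substitution gives 0/0 (the numerator vanishes to order 3).
Expand each term to order s^3: the coefficient of s^3 in 3·cos(3s) is 0 and in 2·ln(1 - 2s) is -16/3.
Lower-order terms cancel with the polynomial part, so the numerator is (-16/3)·s^3 + o(s^3), and the limit is (-16/3)/(1) = -16/3.

-16/3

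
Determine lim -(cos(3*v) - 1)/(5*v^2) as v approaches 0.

Direct substitution gives 0/0.
Apply L'Hôpital: lim (-3*sin(3*v))/(-10*v), still 0/0.
After 2 applications of L'Hôpital's rule the quotient is (-9*cos(3*v))/(-10); substituting v = 0 gives 9/10.

9/10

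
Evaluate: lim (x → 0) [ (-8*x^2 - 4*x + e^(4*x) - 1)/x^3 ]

32/3

Direct substitution gives 0/0.
Apply L'Hôpital: lim (-16*x + 4*e^(4*x) - 4)/(3*x^2), still 0/0.
Apply L'Hôpital: lim (16*e^(4*x) - 16)/(6*x), still 0/0.
After 3 applications of L'Hôpital's rule the quotient is (64*e^(4*x))/(6); substituting x = 0 gives 32/3.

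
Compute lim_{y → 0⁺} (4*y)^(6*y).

1

Base → 0⁺ and exponent → 0⁺: a 0^0 form.
Take logs: 6y·ln(4y). This is 0·(−∞); rewriting as ln(4y)/(1/(6y)) and applying L'Hôpital gives 0.
Hence the limit is e^0 = 1.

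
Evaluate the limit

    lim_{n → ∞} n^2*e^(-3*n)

Write as n^2/e^{3n}, an ∞/∞ form.
Exponential growth dominates any polynomial, so repeated L'Hôpital (or the standard result) gives 0.

0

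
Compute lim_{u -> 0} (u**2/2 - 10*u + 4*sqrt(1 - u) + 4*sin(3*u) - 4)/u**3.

-73/4

Substitution gives 0/0; apply L'Hôpital's rule 3 times.
After differentiating numerator and denominator 3 times the quotient is (-108*cos(3*u) - 3/(2*(1 - u)^(5/2)))/(6); at u = 0 this is -73/4.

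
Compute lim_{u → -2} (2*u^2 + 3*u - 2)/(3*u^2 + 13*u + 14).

At u = -2 both the top and bottom vanish — a removable singularity. Factoring out (u + 2) from each leaves (2*u - 1)/(3*u + 7), which at u = -2 equals -5.

-5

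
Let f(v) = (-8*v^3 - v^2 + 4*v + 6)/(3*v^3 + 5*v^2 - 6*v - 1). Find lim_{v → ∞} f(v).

Numerator and denominator both have degree 3.
Dividing every term by v^3, all lower-order terms vanish and the limit is the ratio of leading coefficients, -8/(3) = -8/3.

-8/3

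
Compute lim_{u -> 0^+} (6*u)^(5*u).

1

Base → 0⁺ and exponent → 0⁺: a 0^0 form.
Take logs: 5u·ln(6u). This is 0·(−∞); rewriting as ln(6u)/(1/(5u)) and applying L'Hôpital gives 0.
Hence the limit is e^0 = 1.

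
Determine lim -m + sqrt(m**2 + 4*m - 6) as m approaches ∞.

2

An ∞ − ∞ form. Rationalising with the conjugate, the difference becomes (4m - 6) / (√(m^2 + 4*m - 6) + m).
For large m the denominator behaves like 2·m, so the quotient tends to 4/2 = 2.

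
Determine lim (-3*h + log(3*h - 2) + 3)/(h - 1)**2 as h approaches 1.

-9/2

Direct substitution gives 0/0.
Apply L'Hôpital: lim (-3 + 3/(3*h - 2))/(2*h - 2), still 0/0.
After 2 applications of L'Hôpital's rule the quotient is (-9/(3*h - 2)^2)/(2); substituting h = 1 gives -9/2.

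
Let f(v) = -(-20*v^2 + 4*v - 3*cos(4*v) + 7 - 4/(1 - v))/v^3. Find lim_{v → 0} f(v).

Substitution gives 0/0; apply L'Hôpital's rule 3 times.
After differentiating numerator and denominator 3 times the quotient is (-192*sin(4*v) - 24/(v - 1)^4)/(-6); at v = 0 this is 4.

4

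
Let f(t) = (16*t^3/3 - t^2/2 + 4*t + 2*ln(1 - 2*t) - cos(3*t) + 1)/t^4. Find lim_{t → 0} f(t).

Substitution gives 0/0 (the numerator vanishes to order 4).
Expand each term to order t^4: the coefficient of t^4 in −cos(3t) is -27/8 and in 2·ln(1 - 2t) is -8.
Lower-order terms cancel with the polynomial part, so the numerator is (-91/8)·t^4 + o(t^4), and the limit is (-91/8)/(1) = -91/8.

-91/8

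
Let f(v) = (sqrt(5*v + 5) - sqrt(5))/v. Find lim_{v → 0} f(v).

A 0/0 form; rationalise with √(5 + 5v) + √5. This collapses the numerator to 5v, leaving 5/(√(5 + 5v) + √5) → 5/(2√5) = √(5)/2.

√(5)/2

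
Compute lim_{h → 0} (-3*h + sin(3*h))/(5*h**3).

Direct substitution gives 0/0.
Apply L'Hôpital: lim (3*cos(3*h) - 3)/(15*h^2), still 0/0.
Apply L'Hôpital: lim (-9*sin(3*h))/(30*h), still 0/0.
After 3 applications of L'Hôpital's rule the quotient is (-27*cos(3*h))/(30); substituting h = 0 gives -9/10.

-9/10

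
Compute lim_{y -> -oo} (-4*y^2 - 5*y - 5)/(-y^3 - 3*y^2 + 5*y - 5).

The denominator has degree 3 and the numerator degree 2. Dividing numerator and denominator by y^3 sends every term to 0 except the leading denominator term, so the limit is 0.

0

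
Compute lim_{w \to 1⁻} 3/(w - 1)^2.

As w → 1⁻, (w - 1) → 0⁻, so (w - 1)^2 → 0⁺ and 3/(w - 1)^2 → ∞.

∞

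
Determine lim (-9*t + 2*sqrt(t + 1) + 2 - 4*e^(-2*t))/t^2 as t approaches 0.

Substitution gives 0/0; apply L'Hôpital's rule 2 times.
After differentiating numerator and denominator 2 times the quotient is (-16*e^(-2*t) - 1/(2*(t + 1)^(3/2)))/(2); at t = 0 this is -33/4.

-33/4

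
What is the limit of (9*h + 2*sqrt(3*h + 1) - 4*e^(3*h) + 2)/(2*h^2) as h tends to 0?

-81/8

Substitution gives 0/0; apply L'Hôpital's rule 2 times.
After differentiating numerator and denominator 2 times the quotient is (-36*e^(3*h) - 9/(2*(3*h + 1)^(3/2)))/(4); at h = 0 this is -81/8.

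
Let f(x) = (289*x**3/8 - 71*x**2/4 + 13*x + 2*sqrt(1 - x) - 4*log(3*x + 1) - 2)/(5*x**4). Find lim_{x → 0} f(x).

5179/320

Substitution gives 0/0; apply L'Hôpital's rule 4 times.
After differentiating numerator and denominator 4 times the quotient is (1944/(3*x + 1)^4 - 15/(8*(1 - x)^(7/2)))/(120); at x = 0 this is 5179/320.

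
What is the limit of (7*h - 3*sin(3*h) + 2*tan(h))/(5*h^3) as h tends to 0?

17/6

Substitution gives 0/0 (the numerator vanishes to order 3).
Expand each term to order h^3: the coefficient of h^3 in 2·tan(h) is 2/3 and in -3·sin(3h) is 27/2.
Lower-order terms cancel with the polynomial part, so the numerator is (85/6)·h^3 + o(h^3), and the limit is (85/6)/(5) = 17/6.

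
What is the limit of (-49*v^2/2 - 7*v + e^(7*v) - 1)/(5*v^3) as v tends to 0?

Direct substitution gives 0/0.
Apply L'Hôpital: lim (-49*v + 7*e^(7*v) - 7)/(15*v^2), still 0/0.
Apply L'Hôpital: lim (49*e^(7*v) - 49)/(30*v), still 0/0.
After 3 applications of L'Hôpital's rule the quotient is (343*e^(7*v))/(30); substituting v = 0 gives 343/30.

343/30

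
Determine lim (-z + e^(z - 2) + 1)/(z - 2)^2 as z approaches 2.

Direct substitution gives 0/0.
Apply L'Hôpital: lim (e^(z - 2) - 1)/(2*z - 4), still 0/0.
After 2 applications of L'Hôpital's rule the quotient is (e^(z - 2))/(2); substituting z = 2 gives 1/2.

1/2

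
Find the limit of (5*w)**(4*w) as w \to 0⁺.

Base → 0⁺ and exponent → 0⁺: a 0^0 form.
Take logs: 4w·ln(5w). This is 0·(−∞); rewriting as ln(5w)/(1/(4w)) and applying L'Hôpital gives 0.
Hence the limit is e^0 = 1.

1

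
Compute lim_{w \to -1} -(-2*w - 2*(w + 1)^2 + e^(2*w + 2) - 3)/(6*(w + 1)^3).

-2/9

Direct substitution gives 0/0.
Apply L'Hôpital: lim (-4*w + 2*e^(2*w + 2) - 6)/(-18*(w + 1)^2), still 0/0.
Apply L'Hôpital: lim (4*e^(2*w + 2) - 4)/(-36*w - 36), still 0/0.
After 3 applications of L'Hôpital's rule the quotient is (8*e^(2*w + 2))/(-36); substituting w = -1 gives -2/9.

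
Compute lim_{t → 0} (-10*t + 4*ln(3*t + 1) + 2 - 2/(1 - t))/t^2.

-20

Substitution gives 0/0; apply L'Hôpital's rule 2 times.
After differentiating numerator and denominator 2 times the quotient is (-36/(3*t + 1)^2 + 4/(t - 1)^3)/(2); at t = 0 this is -20.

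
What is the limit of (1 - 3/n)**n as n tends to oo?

e^(-3)

Let L be the limit and take ln: ln L = lim (n)·ln(1 - 3/n) = lim (n)·(-3/n + O(1/n²)) = -3.
Hence L = e^(-3).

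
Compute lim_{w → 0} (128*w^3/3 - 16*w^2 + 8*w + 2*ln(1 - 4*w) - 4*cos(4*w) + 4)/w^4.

-512/3

Substitution gives 0/0 (the numerator vanishes to order 4).
Expand each term to order w^4: the coefficient of w^4 in -4·cos(4w) is -128/3 and in 2·ln(1 - 4w) is -128.
Lower-order terms cancel with the polynomial part, so the numerator is (-512/3)·w^4 + o(w^4), and the limit is (-512/3)/(1) = -512/3.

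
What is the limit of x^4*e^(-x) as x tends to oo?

0

Write as x^4/e^{1x}, an ∞/∞ form.
Exponential growth dominates any polynomial, so repeated L'Hôpital (or the standard result) gives 0.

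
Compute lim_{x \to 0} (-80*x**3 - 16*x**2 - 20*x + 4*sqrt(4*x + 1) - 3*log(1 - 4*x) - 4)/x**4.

Substitution gives 0/0 (the numerator vanishes to order 4).
Expand each term to order x^4: the coefficient of x^4 in 4·√(1 + 4x) is -40 and in -3·ln(1 - 4x) is 192.
Lower-order terms cancel with the polynomial part, so the numerator is (152)·x^4 + o(x^4), and the limit is (152)/(1) = 152.

152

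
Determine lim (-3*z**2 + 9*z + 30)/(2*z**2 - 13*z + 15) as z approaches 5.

Since z = 5 makes numerator and denominator zero, (z - 5) divides both.
Cancelling it gives (-3*z - 6)/(2*z - 3); now plug in z = 5 to get -3.

-3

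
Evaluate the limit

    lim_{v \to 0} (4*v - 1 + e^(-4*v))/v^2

8

Direct substitution gives 0/0.
Apply L'Hôpital: lim (4 - 4*e^(-4*v))/(2*v), still 0/0.
After 2 applications of L'Hôpital's rule the quotient is (16*e^(-4*v))/(2); substituting v = 0 gives 8.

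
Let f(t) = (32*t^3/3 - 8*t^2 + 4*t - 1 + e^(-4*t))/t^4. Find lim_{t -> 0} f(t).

Direct substitution gives 0/0.
Apply L'Hôpital: lim (32*t^2 - 16*t + 4 - 4*e^(-4*t))/(4*t^3), still 0/0.
Apply L'Hôpital: lim (64*t - 16 + 16*e^(-4*t))/(12*t^2), still 0/0.
Apply L'Hôpital: lim (64 - 64*e^(-4*t))/(24*t), still 0/0.
After 4 applications of L'Hôpital's rule the quotient is (256*e^(-4*t))/(24); substituting t = 0 gives 32/3.

32/3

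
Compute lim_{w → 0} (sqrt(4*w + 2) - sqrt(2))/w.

Substitution gives 0/0. Multiply numerator and denominator by the conjugate √(2 + 4w) + √2.
The numerator becomes (2 + 4w) − 2 = 4w, so the expression simplifies to 4/(√(2 + 4w) + √2).
Letting w → 0 gives 4/(2√2) = √(2).

√(2)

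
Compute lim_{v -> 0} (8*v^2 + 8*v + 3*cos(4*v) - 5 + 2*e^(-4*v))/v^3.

-64/3

Substitution gives 0/0 (the numerator vanishes to order 3).
Expand each term to order v^3: the coefficient of v^3 in 2·e^(-4v) is -64/3 and in 3·cos(4v) is 0.
Lower-order terms cancel with the polynomial part, so the numerator is (-64/3)·v^3 + o(v^3), and the limit is (-64/3)/(1) = -64/3.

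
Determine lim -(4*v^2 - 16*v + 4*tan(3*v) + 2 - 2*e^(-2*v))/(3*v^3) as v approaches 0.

-116/9

Substitution gives 0/0 (the numerator vanishes to order 3).
Expand each term to order v^3: the coefficient of v^3 in 4·tan(3v) is 36 and in -2·e^(-2v) is 8/3.
Lower-order terms cancel with the polynomial part, so the numerator is (116/3)·v^3 + o(v^3), and the limit is (116/3)/(-3) = -116/9.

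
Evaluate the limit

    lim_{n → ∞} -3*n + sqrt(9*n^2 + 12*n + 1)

An ∞ − ∞ form. Rationalising with the conjugate, the difference becomes (12n + 1) / (√(9*n^2 + 12*n + 1) + 3n).
For large n the denominator behaves like 2·3n, so the quotient tends to 12/6 = 2.

2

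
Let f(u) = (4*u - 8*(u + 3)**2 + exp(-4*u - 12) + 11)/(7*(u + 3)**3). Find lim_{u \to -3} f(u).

-32/21

Direct substitution gives 0/0.
Apply L'Hôpital: lim (-16*u - 4*e^(-4*u - 12) - 44)/(21*(u + 3)^2), still 0/0.
Apply L'Hôpital: lim (16*e^(-4*u - 12) - 16)/(42*u + 126), still 0/0.
After 3 applications of L'Hôpital's rule the quotient is (-64*e^(-4*u - 12))/(42); substituting u = -3 gives -32/21.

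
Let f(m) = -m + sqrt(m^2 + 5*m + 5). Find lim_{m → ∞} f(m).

5/2

An ∞ − ∞ form. Rationalising with the conjugate, the difference becomes (5m + 5) / (√(m^2 + 5*m + 5) + m).
For large m the denominator behaves like 2·m, so the quotient tends to 5/2 = 5/2.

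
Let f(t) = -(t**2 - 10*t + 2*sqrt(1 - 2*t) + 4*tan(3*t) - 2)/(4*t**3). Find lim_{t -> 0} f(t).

Substitution gives 0/0 (the numerator vanishes to order 3).
Expand each term to order t^3: the coefficient of t^3 in 2·√(1 - 2t) is -1 and in 4·tan(3t) is 36.
Lower-order terms cancel with the polynomial part, so the numerator is (35)·t^3 + o(t^3), and the limit is (35)/(-4) = -35/4.

-35/4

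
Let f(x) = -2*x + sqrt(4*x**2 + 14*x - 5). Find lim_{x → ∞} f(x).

An ∞ − ∞ form. Rationalising with the conjugate, the difference becomes (14x - 5) / (√(4*x^2 + 14*x - 5) + 2x).
For large x the denominator behaves like 2·2x, so the quotient tends to 14/4 = 7/2.

7/2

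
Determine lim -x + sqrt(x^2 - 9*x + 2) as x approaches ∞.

-9/2

This has the form ∞ − ∞. Multiply and divide by the conjugate √(x^2 - 9*x + 2) + x.
That gives (-9x + 2) / (√(x^2 - 9*x + 2) + x).
Divide numerator and denominator by x: the limit is -9/(2·1) = -9/2.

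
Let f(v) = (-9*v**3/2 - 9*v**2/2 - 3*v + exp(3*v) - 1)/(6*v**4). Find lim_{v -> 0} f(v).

Direct substitution gives 0/0.
Apply L'Hôpital: lim (-27*v^2/2 - 9*v + 3*e^(3*v) - 3)/(24*v^3), still 0/0.
Apply L'Hôpital: lim (-27*v + 9*e^(3*v) - 9)/(72*v^2), still 0/0.
Apply L'Hôpital: lim (27*e^(3*v) - 27)/(144*v), still 0/0.
After 4 applications of L'Hôpital's rule the quotient is (81*e^(3*v))/(144); substituting v = 0 gives 9/16.

9/16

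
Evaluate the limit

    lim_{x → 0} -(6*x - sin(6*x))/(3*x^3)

-12

Direct substitution gives 0/0.
Apply L'Hôpital: lim (6 - 6*cos(6*x))/(-9*x^2), still 0/0.
Apply L'Hôpital: lim (36*sin(6*x))/(-18*x), still 0/0.
After 3 applications of L'Hôpital's rule the quotient is (216*cos(6*x))/(-18); substituting x = 0 gives -12.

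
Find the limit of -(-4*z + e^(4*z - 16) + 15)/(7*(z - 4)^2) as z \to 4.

-8/7

Direct substitution gives 0/0.
Apply L'Hôpital: lim (4*e^(4*z - 16) - 4)/(56 - 14*z), still 0/0.
After 2 applications of L'Hôpital's rule the quotient is (16*e^(4*z - 16))/(-14); substituting z = 4 gives -8/7.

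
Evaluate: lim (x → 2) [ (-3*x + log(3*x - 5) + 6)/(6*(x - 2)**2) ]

-3/4

Direct substitution gives 0/0.
Apply L'Hôpital: lim (-3 + 3/(3*x - 5))/(12*x - 24), still 0/0.
After 2 applications of L'Hôpital's rule the quotient is (-9/(3*x - 5)^2)/(12); substituting x = 2 gives -3/4.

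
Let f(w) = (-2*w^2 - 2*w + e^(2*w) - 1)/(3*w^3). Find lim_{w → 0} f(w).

Direct substitution gives 0/0.
Apply L'Hôpital: lim (-4*w + 2*e^(2*w) - 2)/(9*w^2), still 0/0.
Apply L'Hôpital: lim (4*e^(2*w) - 4)/(18*w), still 0/0.
After 3 applications of L'Hôpital's rule the quotient is (8*e^(2*w))/(18); substituting w = 0 gives 4/9.

4/9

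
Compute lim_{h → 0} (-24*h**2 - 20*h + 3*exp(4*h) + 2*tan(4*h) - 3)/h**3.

Substitution gives 0/0; apply L'Hôpital's rule 3 times.
After differentiating numerator and denominator 3 times the quotient is (192*e^(4*h) + 768*tan(4*h)^4 + 1024*tan(4*h)^2 + 256)/(6); at h = 0 this is 224/3.

224/3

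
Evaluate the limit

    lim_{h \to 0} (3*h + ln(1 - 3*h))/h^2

Direct substitution gives 0/0.
Apply L'Hôpital: lim (3 - 3/(1 - 3*h))/(2*h), still 0/0.
After 2 applications of L'Hôpital's rule the quotient is (-9/(1 - 3*h)^2)/(2); substituting h = 0 gives -9/2.

-9/2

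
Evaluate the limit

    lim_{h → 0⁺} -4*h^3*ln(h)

0

This is a 0·(−∞) form. Rewrite as -4·ln(h) / h^(−3) and apply L'Hôpital:
the derivative quotient is -4·(1/h) / (−3·h^(−4)) = (4/3)·h^3 → 0.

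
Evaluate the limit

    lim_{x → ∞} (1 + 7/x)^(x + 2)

e^(7)

The base → 1 and the exponent → ∞: a 1^∞ form.
Take logarithms: (x + 2)·ln(1 + 7/x). Since ln(1+u) ~ u for small u, this behaves like (x)·(7/x) → 7.
So the limit is e^(7).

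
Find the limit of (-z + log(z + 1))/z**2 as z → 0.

-1/2

Direct substitution gives 0/0.
Apply L'Hôpital: lim (-1 + 1/(z + 1))/(2*z), still 0/0.
After 2 applications of L'Hôpital's rule the quotient is (-1/(z + 1)^2)/(2); substituting z = 0 gives -1/2.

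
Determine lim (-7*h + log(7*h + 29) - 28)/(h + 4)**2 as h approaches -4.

-49/2

Direct substitution gives 0/0.
Apply L'Hôpital: lim (-7 + 7/(7*h + 29))/(2*h + 8), still 0/0.
After 2 applications of L'Hôpital's rule the quotient is (-49/(7*h + 29)^2)/(2); substituting h = -4 gives -49/2.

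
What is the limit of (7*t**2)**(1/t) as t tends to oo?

1

Base → ∞ and exponent → 0: an ∞^0 form.
Take logs: (1/t)·ln(7·t^2) = (ln 7 + 2·ln t)/t → 0.
So the limit is e^0 = 1.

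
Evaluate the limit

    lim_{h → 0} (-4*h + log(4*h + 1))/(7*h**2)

Direct substitution gives 0/0.
Apply L'Hôpital: lim (-4 + 4/(4*h + 1))/(14*h), still 0/0.
After 2 applications of L'Hôpital's rule the quotient is (-16/(4*h + 1)^2)/(14); substituting h = 0 gives -8/7.

-8/7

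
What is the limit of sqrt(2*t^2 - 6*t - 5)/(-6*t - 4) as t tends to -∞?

√(2)/6

For large |t|, √(2*t^2 - 6*t - 5) ≈ √2·|t| and the denominator ≈ -6t.
Since t → −∞, |t| = −t, giving −√2/(-6) = √(2)/6.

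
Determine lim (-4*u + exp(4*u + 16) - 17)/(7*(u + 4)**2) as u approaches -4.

8/7

Direct substitution gives 0/0.
Apply L'Hôpital: lim (4*e^(4*u + 16) - 4)/(14*u + 56), still 0/0.
After 2 applications of L'Hôpital's rule the quotient is (16*e^(4*u + 16))/(14); substituting u = -4 gives 8/7.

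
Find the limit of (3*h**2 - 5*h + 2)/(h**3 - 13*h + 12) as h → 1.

Direct substitution gives 0/0, so factor. Both numerator and denominator have (h - 1) as a factor.
After cancelling, the expression reduces to (3*h - 2)/(h^2 + h - 12).
Substituting h = 1 gives -1/10.

-1/10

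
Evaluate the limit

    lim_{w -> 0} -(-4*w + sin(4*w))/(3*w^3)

32/9

Direct substitution gives 0/0.
Apply L'Hôpital: lim (4*cos(4*w) - 4)/(-9*w^2), still 0/0.
Apply L'Hôpital: lim (-16*sin(4*w))/(-18*w), still 0/0.
After 3 applications of L'Hôpital's rule the quotient is (-64*cos(4*w))/(-18); substituting w = 0 gives 32/9.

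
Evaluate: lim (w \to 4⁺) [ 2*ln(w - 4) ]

As w → 4⁺, w - 4 → 0⁺ and ln(w - 4) → −∞.
Multiplying by 2 gives -∞.

-∞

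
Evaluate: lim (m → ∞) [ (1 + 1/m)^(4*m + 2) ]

The base → 1 and the exponent → ∞: a 1^∞ form.
Take logarithms: (4m + 2)·ln(1 + 1/m). Since ln(1+u) ~ u for small u, this behaves like (4m)·(1/m) → 4.
So the limit is e^(4).

e^(4)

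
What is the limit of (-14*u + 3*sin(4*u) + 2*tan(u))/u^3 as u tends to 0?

-94/3

Substitution gives 0/0 (the numerator vanishes to order 3).
Expand each term to order u^3: the coefficient of u^3 in 3·sin(4u) is -32 and in 2·tan(u) is 2/3.
Lower-order terms cancel with the polynomial part, so the numerator is (-94/3)·u^3 + o(u^3), and the limit is (-94/3)/(1) = -94/3.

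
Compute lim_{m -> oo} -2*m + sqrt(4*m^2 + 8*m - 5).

This has the form ∞ − ∞. Multiply and divide by the conjugate √(4*m^2 + 8*m - 5) + 2m.
That gives (8m - 5) / (√(4*m^2 + 8*m - 5) + 2m).
Divide numerator and denominator by m: the limit is 8/(2·2) = 2.

2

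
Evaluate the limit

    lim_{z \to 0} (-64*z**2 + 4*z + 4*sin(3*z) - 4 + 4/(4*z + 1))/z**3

-274

Substitution gives 0/0; apply L'Hôpital's rule 3 times.
After differentiating numerator and denominator 3 times the quotient is (-108*cos(3*z) - 1536/(4*z + 1)^4)/(6); at z = 0 this is -274.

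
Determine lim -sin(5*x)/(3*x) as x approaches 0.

Substitution gives 0/0.
Write it as (5/(-3))·sin(5x)/(5x); since sin(u)/u → 1, the limit is -5/3.

-5/3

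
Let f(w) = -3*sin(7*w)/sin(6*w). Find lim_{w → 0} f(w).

Substitution gives 0/0.
Divide numerator and denominator by w: sin(7w)/w → 7 and sin(6w)/w → 6, so the limit is -3·7/6 = -7/2.

-7/2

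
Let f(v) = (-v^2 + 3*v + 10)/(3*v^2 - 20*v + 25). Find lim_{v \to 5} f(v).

At v = 5 both the top and bottom vanish — a removable singularity. Factoring out (v - 5) from each leaves (-v - 2)/(3*v - 5), which at v = 5 equals -7/10.

-7/10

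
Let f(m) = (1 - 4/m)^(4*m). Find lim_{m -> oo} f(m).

e^(-16)

The base → 1 and the exponent → ∞: a 1^∞ form.
Take logarithms: (4m)·ln(1 - 4/m). Since ln(1+u) ~ u for small u, this behaves like (4m)·(-4/m) → -16.
So the limit is e^(-16).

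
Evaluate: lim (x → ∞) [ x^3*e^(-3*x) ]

Write as x^3/e^{3x}, an ∞/∞ form.
Exponential growth dominates any polynomial, so repeated L'Hôpital (or the standard result) gives 0.

0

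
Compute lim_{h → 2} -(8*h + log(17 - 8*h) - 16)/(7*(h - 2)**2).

32/7

Direct substitution gives 0/0.
Apply L'Hôpital: lim (8 - 8/(17 - 8*h))/(28 - 14*h), still 0/0.
After 2 applications of L'Hôpital's rule the quotient is (-64/(17 - 8*h)^2)/(-14); substituting h = 2 gives 32/7.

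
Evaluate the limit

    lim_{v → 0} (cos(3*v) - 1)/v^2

Direct substitution gives 0/0.
Apply L'Hôpital: lim (-3*sin(3*v))/(2*v), still 0/0.
After 2 applications of L'Hôpital's rule the quotient is (-9*cos(3*v))/(2); substituting v = 0 gives -9/2.

-9/2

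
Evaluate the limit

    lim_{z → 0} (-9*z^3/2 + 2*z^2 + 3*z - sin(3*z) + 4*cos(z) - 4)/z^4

1/6

Substitution gives 0/0; apply L'Hôpital's rule 4 times.
After differentiating numerator and denominator 4 times the quotient is (-81*sin(3*z) + 4*cos(z))/(24); at z = 0 this is 1/6.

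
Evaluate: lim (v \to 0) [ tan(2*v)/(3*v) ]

Substitution gives 0/0.
Since tan(u)/u → 1 as u → 0, tan(2v)/(2v) → 1 and the limit is 2/3.

2/3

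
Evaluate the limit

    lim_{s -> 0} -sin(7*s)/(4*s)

Substitution gives 0/0.
Write it as (7/(-4))·sin(7s)/(7s); since sin(u)/u → 1, the limit is -7/4.

-7/4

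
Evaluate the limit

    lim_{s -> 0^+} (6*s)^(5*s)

1

Base → 0⁺ and exponent → 0⁺: a 0^0 form.
Take logs: 5s·ln(6s). This is 0·(−∞); rewriting as ln(6s)/(1/(5s)) and applying L'Hôpital gives 0.
Hence the limit is e^0 = 1.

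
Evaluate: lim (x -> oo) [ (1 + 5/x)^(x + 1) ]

e^(5)

Let L be the limit and take ln: ln L = lim (x + 1)·ln(1 + 5/x) = lim (x + 1)·(5/x + O(1/x²)) = 5.
Hence L = e^(5).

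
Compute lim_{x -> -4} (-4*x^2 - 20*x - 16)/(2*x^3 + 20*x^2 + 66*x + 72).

Direct substitution gives 0/0, so factor. Both numerator and denominator have (x + 4) as a factor.
After cancelling, the expression reduces to (-4*x - 4)/(2*x^2 + 12*x + 18).
Substituting x = -4 gives 6.

6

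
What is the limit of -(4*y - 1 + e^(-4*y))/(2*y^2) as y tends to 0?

Direct substitution gives 0/0.
Apply L'Hôpital: lim (4 - 4*e^(-4*y))/(-4*y), still 0/0.
After 2 applications of L'Hôpital's rule the quotient is (16*e^(-4*y))/(-4); substituting y = 0 gives -4.

-4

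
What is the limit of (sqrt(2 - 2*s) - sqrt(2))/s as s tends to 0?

A 0/0 form; rationalise with √(2 - 2s) + √2. This collapses the numerator to -2s, leaving -2/(√(2 - 2s) + √2) → -2/(2√2) = -√(2)/2.

-√(2)/2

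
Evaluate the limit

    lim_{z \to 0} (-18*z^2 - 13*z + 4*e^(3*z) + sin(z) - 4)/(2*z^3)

107/12

Substitution gives 0/0 (the numerator vanishes to order 3).
Expand each term to order z^3: the coefficient of z^3 in 4·e^(3z) is 18 and in sin(z) is -1/6.
Lower-order terms cancel with the polynomial part, so the numerator is (107/6)·z^3 + o(z^3), and the limit is (107/6)/(2) = 107/12.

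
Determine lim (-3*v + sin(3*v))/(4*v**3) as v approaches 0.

-9/8

Direct substitution gives 0/0.
Apply L'Hôpital: lim (3*cos(3*v) - 3)/(12*v^2), still 0/0.
Apply L'Hôpital: lim (-9*sin(3*v))/(24*v), still 0/0.
After 3 applications of L'Hôpital's rule the quotient is (-27*cos(3*v))/(24); substituting v = 0 gives -9/8.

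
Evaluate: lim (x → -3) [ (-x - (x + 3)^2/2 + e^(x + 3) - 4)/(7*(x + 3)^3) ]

Direct substitution gives 0/0.
Apply L'Hôpital: lim (-x + e^(x + 3) - 4)/(21*(x + 3)^2), still 0/0.
Apply L'Hôpital: lim (e^(x + 3) - 1)/(42*x + 126), still 0/0.
After 3 applications of L'Hôpital's rule the quotient is (e^(x + 3))/(42); substituting x = -3 gives 1/42.

1/42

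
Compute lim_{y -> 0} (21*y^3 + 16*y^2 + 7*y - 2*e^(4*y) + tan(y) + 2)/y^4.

-64/3

Substitution gives 0/0 (the numerator vanishes to order 4).
Expand each term to order y^4: the coefficient of y^4 in -2·e^(4y) is -64/3 and in tan(y) is 0.
Lower-order terms cancel with the polynomial part, so the numerator is (-64/3)·y^4 + o(y^4), and the limit is (-64/3)/(1) = -64/3.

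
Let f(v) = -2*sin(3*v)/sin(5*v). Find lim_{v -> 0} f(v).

-6/5

Substitution gives 0/0.
Divide numerator and denominator by v: sin(3v)/v → 3 and sin(5v)/v → 5, so the limit is -2·3/5 = -6/5.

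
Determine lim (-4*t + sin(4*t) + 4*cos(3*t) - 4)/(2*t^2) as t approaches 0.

Substitution gives 0/0; apply L'Hôpital's rule 2 times.
After differentiating numerator and denominator 2 times the quotient is (-16*sin(4*t) - 36*cos(3*t))/(4); at t = 0 this is -9.

-9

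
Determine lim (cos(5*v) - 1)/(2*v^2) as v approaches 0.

-25/4

Direct substitution gives 0/0.
Apply L'Hôpital: lim (-5*sin(5*v))/(4*v), still 0/0.
After 2 applications of L'Hôpital's rule the quotient is (-25*cos(5*v))/(4); substituting v = 0 gives -25/4.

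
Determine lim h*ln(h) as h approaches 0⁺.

This is a 0·(−∞) form. Rewrite as 1·ln(h) / h^(−1) and apply L'Hôpital:
the derivative quotient is 1·(1/h) / (−1·h^(−2)) = (-1/1)·h^1 → 0.

0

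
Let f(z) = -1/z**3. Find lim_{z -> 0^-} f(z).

As z → 0⁻, (z) → 0⁻, so (z)^3 → 0⁻ and -1/(z)^3 → ∞.

∞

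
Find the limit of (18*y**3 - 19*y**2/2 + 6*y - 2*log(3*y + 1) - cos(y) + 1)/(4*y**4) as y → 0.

971/96

Substitution gives 0/0 (the numerator vanishes to order 4).
Expand each term to order y^4: the coefficient of y^4 in -2·ln(1 + 3y) is 81/2 and in −cos(y) is -1/24.
Lower-order terms cancel with the polynomial part, so the numerator is (971/24)·y^4 + o(y^4), and the limit is (971/24)/(4) = 971/96.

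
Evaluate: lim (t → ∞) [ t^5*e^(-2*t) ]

Write as t^5/e^{2t}, an ∞/∞ form.
Exponential growth dominates any polynomial, so repeated L'Hôpital (or the standard result) gives 0.

0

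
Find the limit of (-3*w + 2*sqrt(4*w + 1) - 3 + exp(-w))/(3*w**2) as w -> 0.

Substitution gives 0/0 (the numerator vanishes to order 2).
Expand each term to order w^2: the coefficient of w^2 in 2·√(1 + 4w) is -4 and in e^(-w) is 1/2.
Lower-order terms cancel with the polynomial part, so the numerator is (-7/2)·w^2 + o(w^2), and the limit is (-7/2)/(3) = -7/6.

-7/6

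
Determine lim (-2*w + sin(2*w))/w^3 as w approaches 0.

Direct substitution gives 0/0.
Apply L'Hôpital: lim (2*cos(2*w) - 2)/(3*w^2), still 0/0.
Apply L'Hôpital: lim (-4*sin(2*w))/(6*w), still 0/0.
After 3 applications of L'Hôpital's rule the quotient is (-8*cos(2*w))/(6); substituting w = 0 gives -4/3.

-4/3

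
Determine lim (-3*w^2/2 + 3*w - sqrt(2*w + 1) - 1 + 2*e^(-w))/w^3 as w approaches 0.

-5/6

Substitution gives 0/0; apply L'Hôpital's rule 3 times.
After differentiating numerator and denominator 3 times the quotient is (-2*e^(-w) - 3/(2*w + 1)^(5/2))/(6); at w = 0 this is -5/6.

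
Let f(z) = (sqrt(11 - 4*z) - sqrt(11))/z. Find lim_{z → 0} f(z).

A 0/0 form; rationalise with √(11 - 4z) + √11. This collapses the numerator to -4z, leaving -4/(√(11 - 4z) + √11) → -4/(2√11) = -2*√(11)/11.

-2*√(11)/11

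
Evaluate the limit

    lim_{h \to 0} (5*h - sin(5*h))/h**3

Direct substitution gives 0/0.
Apply L'Hôpital: lim (5 - 5*cos(5*h))/(3*h^2), still 0/0.
Apply L'Hôpital: lim (25*sin(5*h))/(6*h), still 0/0.
After 3 applications of L'Hôpital's rule the quotient is (125*cos(5*h))/(6); substituting h = 0 gives 125/6.

125/6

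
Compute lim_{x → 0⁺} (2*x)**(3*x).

Base → 0⁺ and exponent → 0⁺: a 0^0 form.
Take logs: 3x·ln(2x). This is 0·(−∞); rewriting as ln(2x)/(1/(3x)) and applying L'Hôpital gives 0.
Hence the limit is e^0 = 1.

1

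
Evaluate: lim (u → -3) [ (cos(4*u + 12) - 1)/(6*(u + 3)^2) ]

Direct substitution gives 0/0.
Apply L'Hôpital: lim (-4*sin(4*u + 12))/(12*u + 36), still 0/0.
After 2 applications of L'Hôpital's rule the quotient is (-16*cos(4*u + 12))/(12); substituting u = -3 gives -4/3.

-4/3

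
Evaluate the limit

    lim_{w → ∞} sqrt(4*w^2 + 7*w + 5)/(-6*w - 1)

For large |w|, √(4*w^2 + 7*w + 5) ≈ √4·|w| and the denominator ≈ -6w.
Since w → +∞, |w| = w, giving √4/(-6) = -1/3.

-1/3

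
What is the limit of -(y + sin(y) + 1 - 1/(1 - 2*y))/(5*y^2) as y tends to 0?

4/5

Substitution gives 0/0; apply L'Hôpital's rule 2 times.
After differentiating numerator and denominator 2 times the quotient is (-sin(y) + 8/(2*y - 1)^3)/(-10); at y = 0 this is 4/5.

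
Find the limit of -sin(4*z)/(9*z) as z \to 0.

-4/9

Substitution gives 0/0.
Write it as (4/(-9))·sin(4z)/(4z); since sin(u)/u → 1, the limit is -4/9.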